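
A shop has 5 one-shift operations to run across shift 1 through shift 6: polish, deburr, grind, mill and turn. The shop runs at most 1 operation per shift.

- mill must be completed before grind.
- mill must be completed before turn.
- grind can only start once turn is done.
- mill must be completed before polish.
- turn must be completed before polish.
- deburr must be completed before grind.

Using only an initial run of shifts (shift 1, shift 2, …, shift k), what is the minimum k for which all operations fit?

The precedence chain requires at least 3 distinct shifts.
With at most 1 per shift and 5 operations, at least 5 shifts are needed.
5 works (last occupied shift: shift 5): for example polish in shift 5; turn in shift 2; grind in shift 4; mill in shift 1; deburr in shift 3.

5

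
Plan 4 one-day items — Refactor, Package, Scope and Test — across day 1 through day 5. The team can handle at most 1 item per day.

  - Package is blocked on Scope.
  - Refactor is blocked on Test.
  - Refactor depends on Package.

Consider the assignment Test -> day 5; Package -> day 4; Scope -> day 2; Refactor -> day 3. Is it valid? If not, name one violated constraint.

Refactor depends on Package — violated.
Package is blocked on Scope — holds.
Refactor is blocked on Test — violated.
The team can handle at most 1 item per day — holds.

No. Refactor is blocked on Test is not satisfied.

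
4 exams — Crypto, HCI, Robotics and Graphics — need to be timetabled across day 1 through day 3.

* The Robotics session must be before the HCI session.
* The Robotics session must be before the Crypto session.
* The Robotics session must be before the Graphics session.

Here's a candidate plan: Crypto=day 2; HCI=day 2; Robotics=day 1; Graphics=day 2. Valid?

The Robotics session must be before the Graphics session — holds.
The Robotics session must be before the HCI session — holds.
The Robotics session must be before the Crypto session — holds.

Yes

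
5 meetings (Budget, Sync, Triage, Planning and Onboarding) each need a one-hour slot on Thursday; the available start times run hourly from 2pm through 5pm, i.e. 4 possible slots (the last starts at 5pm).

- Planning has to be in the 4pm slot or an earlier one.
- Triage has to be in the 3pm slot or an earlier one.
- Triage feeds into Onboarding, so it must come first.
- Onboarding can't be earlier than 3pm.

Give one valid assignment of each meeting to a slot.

Budget in 2pm; Triage in 2pm; Planning in 2pm; Onboarding in 3pm; Sync in 2pm

Checking: Triage(2pm) before Onboarding(3pm); Triage=2pm in [2pm,3pm]; Onboarding=3pm in [3pm,5pm]; Planning=2pm in [2pm,4pm].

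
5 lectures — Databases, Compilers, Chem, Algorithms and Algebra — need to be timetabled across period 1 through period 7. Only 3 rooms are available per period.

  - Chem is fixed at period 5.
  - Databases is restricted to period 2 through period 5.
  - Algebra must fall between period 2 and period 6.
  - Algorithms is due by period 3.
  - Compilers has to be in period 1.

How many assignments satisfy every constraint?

Splitting on Databases: it can be period 2 (15), period 3 (15), period 4 (15), period 5 (15). Listing each branch's schedules as (Compilers, Chem, Algorithms, Algebra) by period number:
Databases=period 2: (1,5,1,2) (1,5,1,3) (1,5,1,4) (1,5,1,5) (1,5,1,6) (1,5,2,2) (1,5,2,3) (1,5,2,4) (1,5,2,5) (1,5,2,6) (1,5,3,2) (1,5,3,3) (1,5,3,4) (1,5,3,5) (1,5,3,6) — 15.
Databases=period 3: (1,5,1,2) (1,5,1,3) (1,5,1,4) (1,5,1,5) (1,5,1,6) (1,5,2,2) (1,5,2,3) (1,5,2,4) (1,5,2,5) (1,5,2,6) (1,5,3,2) (1,5,3,3) (1,5,3,4) (1,5,3,5) (1,5,3,6) — 15.
Databases=period 4: (1,5,1,2) (1,5,1,3) (1,5,1,4) (1,5,1,5) (1,5,1,6) (1,5,2,2) (1,5,2,3) (1,5,2,4) (1,5,2,5) (1,5,2,6) (1,5,3,2) (1,5,3,3) (1,5,3,4) (1,5,3,5) (1,5,3,6) — 15.
Databases=period 5: (1,5,1,2) (1,5,1,3) (1,5,1,4) (1,5,1,5) (1,5,1,6) (1,5,2,2) (1,5,2,3) (1,5,2,4) (1,5,2,5) (1,5,2,6) (1,5,3,2) (1,5,3,3) (1,5,3,4) (1,5,3,5) (1,5,3,6) — 15.
Summing: 15 + 15 + 15 + 15 = 60.

60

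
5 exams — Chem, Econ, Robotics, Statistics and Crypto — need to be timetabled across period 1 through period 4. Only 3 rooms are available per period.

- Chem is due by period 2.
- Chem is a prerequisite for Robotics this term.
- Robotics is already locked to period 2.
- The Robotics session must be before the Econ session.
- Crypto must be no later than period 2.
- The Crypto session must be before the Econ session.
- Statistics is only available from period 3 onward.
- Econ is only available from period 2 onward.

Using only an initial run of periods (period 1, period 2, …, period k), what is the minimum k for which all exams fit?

The precedence chain requires at least 3 distinct periods.
With at most 3 per period and 5 exams, at least 2 periods are needed.
3 works (last occupied period: period 3): for example Chem in period 1, Crypto in period 1, Robotics in period 2, Econ in period 3, Statistics in period 3.

3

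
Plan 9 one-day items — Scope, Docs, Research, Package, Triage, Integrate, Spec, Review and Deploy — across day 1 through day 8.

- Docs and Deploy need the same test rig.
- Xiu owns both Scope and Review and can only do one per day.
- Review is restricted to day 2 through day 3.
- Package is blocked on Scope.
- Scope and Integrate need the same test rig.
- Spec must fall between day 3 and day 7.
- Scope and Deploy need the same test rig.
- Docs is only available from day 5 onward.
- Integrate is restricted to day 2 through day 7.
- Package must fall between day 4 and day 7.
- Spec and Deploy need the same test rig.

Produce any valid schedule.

Deploy -> day 2, Integrate -> day 2, Spec -> day 3, Research -> day 1, Scope -> day 1, Triage -> day 1, Review -> day 2, Docs -> day 5, Package -> day 4

Checking: Scope(day 1) before Package(day 4); Scope(day 1) != Deploy(day 2); Scope(day 1) != Integrate(day 2); Scope(day 1) != Review(day 2); Spec(day 3) != Deploy(day 2); Docs(day 5) != Deploy(day 2); Docs=day 5 in [day 5,day 8]; Review=day 2 in [day 2,day 3]; Package=day 4 in [day 4,day 7]; Integrate=day 2 in [day 2,day 7]; Spec=day 3 in [day 3,day 7].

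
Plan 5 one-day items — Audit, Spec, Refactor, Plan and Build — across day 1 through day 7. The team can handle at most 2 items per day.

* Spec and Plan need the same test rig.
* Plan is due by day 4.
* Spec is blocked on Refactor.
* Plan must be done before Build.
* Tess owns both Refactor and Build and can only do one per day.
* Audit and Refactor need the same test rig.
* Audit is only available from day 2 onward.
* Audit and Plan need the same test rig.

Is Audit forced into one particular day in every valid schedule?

No

Audit can be day 2 (e.g. Audit=day 2; Spec=day 2; Plan=day 1; Refactor=day 1; Build=day 3) or day 3 (e.g. Audit -> day 3, Spec -> day 2, Plan -> day 1, Build -> day 2, Refactor -> day 1).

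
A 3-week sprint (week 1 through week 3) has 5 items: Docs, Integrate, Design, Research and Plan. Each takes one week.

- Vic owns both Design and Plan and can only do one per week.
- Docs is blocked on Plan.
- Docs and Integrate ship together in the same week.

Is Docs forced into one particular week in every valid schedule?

Docs can be week 2 (e.g. Docs=week 2, Design=week 2, Integrate=week 2, Plan=week 1, Research=week 1) or week 3 (e.g. Integrate=week 3; Docs=week 3; Research=week 1; Plan=week 1; Design=week 2).

No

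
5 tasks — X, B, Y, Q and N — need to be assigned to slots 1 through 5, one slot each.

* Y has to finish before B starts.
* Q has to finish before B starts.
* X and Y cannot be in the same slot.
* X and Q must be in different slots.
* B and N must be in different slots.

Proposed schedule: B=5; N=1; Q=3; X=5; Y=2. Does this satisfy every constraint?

Yes, all constraints hold

X and Q must be in different slots — holds.
X and Y cannot be in the same slot — holds.
Q has to finish before B starts — holds.
B and N must be in different slots — holds.
Y has to finish before B starts — holds.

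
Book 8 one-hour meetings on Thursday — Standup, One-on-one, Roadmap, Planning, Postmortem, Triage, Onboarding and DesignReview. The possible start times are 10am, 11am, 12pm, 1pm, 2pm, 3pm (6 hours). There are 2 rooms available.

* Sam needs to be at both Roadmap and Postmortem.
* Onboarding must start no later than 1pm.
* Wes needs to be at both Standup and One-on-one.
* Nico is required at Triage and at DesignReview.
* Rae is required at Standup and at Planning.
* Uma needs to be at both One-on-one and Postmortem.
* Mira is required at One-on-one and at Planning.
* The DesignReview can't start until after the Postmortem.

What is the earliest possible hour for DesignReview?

11am

Precedence pushes DesignReview to at least 11am.
DesignReview at 11am is achievable: Postmortem -> 10am; DesignReview -> 11am; Standup -> 11am; Roadmap -> 12pm; Triage -> 1pm; One-on-one -> 12pm; Planning -> 1pm; Onboarding -> 10am.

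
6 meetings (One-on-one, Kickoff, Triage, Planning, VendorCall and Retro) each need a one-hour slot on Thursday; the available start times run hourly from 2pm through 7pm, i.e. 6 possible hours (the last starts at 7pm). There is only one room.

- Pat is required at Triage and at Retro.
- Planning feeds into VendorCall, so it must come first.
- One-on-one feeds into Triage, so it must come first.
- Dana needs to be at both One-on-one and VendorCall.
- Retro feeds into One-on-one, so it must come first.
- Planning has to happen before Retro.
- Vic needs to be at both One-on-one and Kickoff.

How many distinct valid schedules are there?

24

Splitting on One-on-one: it can be 4pm (6), 5pm (10), 6pm (8). Listing each branch's schedules as (Kickoff, Triage, Planning, VendorCall, Retro):
One-on-one=4pm: (5pm,6pm,2pm,7pm,3pm) (5pm,7pm,2pm,6pm,3pm) (6pm,5pm,2pm,7pm,3pm) (6pm,7pm,2pm,5pm,3pm) (7pm,5pm,2pm,6pm,3pm) (7pm,6pm,2pm,5pm,3pm) — 6.
One-on-one=5pm: (2pm,6pm,3pm,7pm,4pm) (2pm,7pm,3pm,6pm,4pm) (3pm,6pm,2pm,7pm,4pm) (3pm,7pm,2pm,6pm,4pm) (4pm,6pm,2pm,7pm,3pm) (4pm,7pm,2pm,6pm,3pm) (6pm,7pm,2pm,3pm,4pm) (6pm,7pm,2pm,4pm,3pm) (7pm,6pm,2pm,3pm,4pm) (7pm,6pm,2pm,4pm,3pm) — 10.
One-on-one=6pm: (2pm,7pm,3pm,4pm,5pm) (2pm,7pm,3pm,5pm,4pm) (3pm,7pm,2pm,4pm,5pm) (3pm,7pm,2pm,5pm,4pm) (4pm,7pm,2pm,3pm,5pm) (4pm,7pm,2pm,5pm,3pm) (5pm,7pm,2pm,3pm,4pm) (5pm,7pm,2pm,4pm,3pm) — 8.
Summing: 6 + 10 + 8 = 24.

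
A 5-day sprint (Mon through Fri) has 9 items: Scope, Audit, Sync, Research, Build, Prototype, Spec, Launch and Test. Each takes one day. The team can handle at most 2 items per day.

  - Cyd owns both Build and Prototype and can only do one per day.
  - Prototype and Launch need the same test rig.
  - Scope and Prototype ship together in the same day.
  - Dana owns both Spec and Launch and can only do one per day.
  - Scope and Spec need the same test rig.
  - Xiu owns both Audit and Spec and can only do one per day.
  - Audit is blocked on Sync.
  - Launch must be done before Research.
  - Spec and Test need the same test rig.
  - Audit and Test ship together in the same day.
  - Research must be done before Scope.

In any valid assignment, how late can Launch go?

Wed

Downstream work caps Launch at Wed.
Launch at Wed is achievable: Build in Mon, Spec in Thu, Research in Thu, Test in Tue, Launch in Wed, Audit in Tue, Scope in Fri, Sync in Mon, Prototype in Fri.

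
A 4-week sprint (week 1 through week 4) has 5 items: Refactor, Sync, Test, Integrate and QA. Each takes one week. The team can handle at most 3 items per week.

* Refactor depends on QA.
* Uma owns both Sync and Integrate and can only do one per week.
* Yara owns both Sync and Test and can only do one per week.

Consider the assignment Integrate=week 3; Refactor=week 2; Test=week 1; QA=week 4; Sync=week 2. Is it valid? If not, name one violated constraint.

No. Refactor depends on QA is not satisfied.

Refactor depends on QA — violated.
The team can handle at most 3 items per week — holds.
Uma owns both Sync and Integrate and can only do one per week — holds.
Yara owns both Sync and Test and can only do one per week — holds.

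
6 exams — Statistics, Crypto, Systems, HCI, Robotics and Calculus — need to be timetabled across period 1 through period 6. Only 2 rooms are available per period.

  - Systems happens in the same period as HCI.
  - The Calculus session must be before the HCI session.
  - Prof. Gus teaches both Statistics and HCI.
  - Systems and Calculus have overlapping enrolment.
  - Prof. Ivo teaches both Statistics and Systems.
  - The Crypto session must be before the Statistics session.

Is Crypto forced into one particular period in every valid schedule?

Crypto can be period 1 (e.g. Robotics in period 2, Systems in period 3, Crypto in period 1, HCI in period 3, Statistics in period 2, Calculus in period 1) or period 2 (e.g. Robotics in period 1; Systems in period 4; Statistics in period 3; Crypto in period 2; Calculus in period 1; HCI in period 4).

No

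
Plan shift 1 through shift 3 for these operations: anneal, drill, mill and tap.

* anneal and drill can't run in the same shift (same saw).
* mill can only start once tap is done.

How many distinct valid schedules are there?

18

Splitting on anneal: it can be shift 1 (6), shift 2 (6), shift 3 (6). Listing each branch's schedules as (drill, mill, tap) by shift number:
anneal=shift 1: (2,2,1) (2,3,1) (2,3,2) (3,2,1) (3,3,1) (3,3,2) — 6.
anneal=shift 2: (1,2,1) (1,3,1) (1,3,2) (3,2,1) (3,3,1) (3,3,2) — 6.
anneal=shift 3: (1,2,1) (1,3,1) (1,3,2) (2,2,1) (2,3,1) (2,3,2) — 6.
Summing: 6 + 6 + 6 = 18.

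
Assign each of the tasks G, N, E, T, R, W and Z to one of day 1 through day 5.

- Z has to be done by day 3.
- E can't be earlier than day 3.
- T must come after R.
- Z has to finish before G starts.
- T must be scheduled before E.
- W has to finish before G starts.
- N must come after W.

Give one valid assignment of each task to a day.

N=day 2, E=day 3, G=day 2, T=day 2, Z=day 1, W=day 1, R=day 1

Checking: W(day 1) before N(day 2); T(day 2) before E(day 3); R(day 1) before T(day 2); Z(day 1) before G(day 2); W(day 1) before G(day 2); Z=day 1 in [day 1,day 3]; E=day 3 in [day 3,day 5].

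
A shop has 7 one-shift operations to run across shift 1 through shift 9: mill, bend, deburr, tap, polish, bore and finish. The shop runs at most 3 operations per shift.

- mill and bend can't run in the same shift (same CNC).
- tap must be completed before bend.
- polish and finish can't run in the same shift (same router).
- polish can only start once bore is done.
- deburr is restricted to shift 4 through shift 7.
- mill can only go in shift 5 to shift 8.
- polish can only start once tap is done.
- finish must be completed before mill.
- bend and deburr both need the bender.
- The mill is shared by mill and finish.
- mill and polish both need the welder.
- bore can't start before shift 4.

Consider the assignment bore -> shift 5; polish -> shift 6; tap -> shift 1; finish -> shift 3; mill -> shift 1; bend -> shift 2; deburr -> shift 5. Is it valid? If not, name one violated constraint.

Invalid. mill can only go in shift 5 to shift 8.

finish must be completed before mill — violated.
The mill is shared by mill and finish — holds.
The shop runs at most 3 operations per shift — holds.
mill can only go in shift 5 to shift 8 — violated.
deburr is restricted to shift 4 through shift 7 — holds.
mill and bend can't run in the same shift (same CNC) — holds.
polish and finish can't run in the same shift (same router) — holds.
bore can't start before shift 4 — holds.
polish can only start once tap is done — holds.
bend and deburr both need the bender — holds.
mill and polish both need the welder — holds.
polish can only start once bore is done — holds.
tap must be completed before bend — holds.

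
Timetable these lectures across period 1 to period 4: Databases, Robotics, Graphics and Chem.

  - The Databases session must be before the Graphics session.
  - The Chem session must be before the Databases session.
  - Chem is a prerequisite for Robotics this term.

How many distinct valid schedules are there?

Splitting on Databases: it can be period 2 (6), period 3 (5). Listing each branch's schedules as (Robotics, Graphics, Chem) by period number:
Databases=period 2: (2,3,1) (2,4,1) (3,3,1) (3,4,1) (4,3,1) (4,4,1) — 6.
Databases=period 3: (2,4,1) (3,4,1) (3,4,2) (4,4,1) (4,4,2) — 5.
Summing: 6 + 5 = 11.

11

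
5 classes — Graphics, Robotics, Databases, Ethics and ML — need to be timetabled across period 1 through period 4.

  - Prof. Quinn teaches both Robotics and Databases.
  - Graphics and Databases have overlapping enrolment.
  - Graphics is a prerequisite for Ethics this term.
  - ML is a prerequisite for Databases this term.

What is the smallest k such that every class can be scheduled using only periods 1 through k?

The precedence chain requires at least 2 distinct periods.
2 works (last occupied period: period 2): for example Graphics=period 1; Robotics=period 1; Databases=period 2; Ethics=period 2; ML=period 1.

2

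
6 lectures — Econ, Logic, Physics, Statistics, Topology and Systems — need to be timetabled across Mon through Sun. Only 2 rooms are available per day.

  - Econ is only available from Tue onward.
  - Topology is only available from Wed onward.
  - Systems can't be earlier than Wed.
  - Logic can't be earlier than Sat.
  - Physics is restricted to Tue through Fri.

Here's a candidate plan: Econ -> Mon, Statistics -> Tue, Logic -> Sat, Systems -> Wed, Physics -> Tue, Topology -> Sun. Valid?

Logic can't be earlier than Sat — holds.
Topology is only available from Wed onward — holds.
Physics is restricted to Tue through Fri — holds.
Econ is only available from Tue onward — violated.
Systems can't be earlier than Wed — holds.
Only 2 rooms are available per day — holds.

No. Econ is only available from Tue onward is not satisfied.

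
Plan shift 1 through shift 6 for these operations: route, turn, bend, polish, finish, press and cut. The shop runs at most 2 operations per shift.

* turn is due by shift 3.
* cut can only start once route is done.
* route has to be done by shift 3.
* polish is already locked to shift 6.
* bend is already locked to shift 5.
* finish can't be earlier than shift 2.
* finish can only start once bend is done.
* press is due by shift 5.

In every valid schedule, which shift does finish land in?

shift 6

Finish is available from shift 2; precedence pushes finish to at least shift 6.
So finish is pinned to shift 6.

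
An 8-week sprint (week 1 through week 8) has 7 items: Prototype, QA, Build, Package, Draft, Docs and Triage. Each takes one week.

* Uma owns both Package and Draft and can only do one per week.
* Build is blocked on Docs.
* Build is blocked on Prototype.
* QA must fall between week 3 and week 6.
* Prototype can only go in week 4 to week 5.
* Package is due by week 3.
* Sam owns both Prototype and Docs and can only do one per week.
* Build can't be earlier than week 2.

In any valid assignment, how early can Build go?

Build is available from week 2; precedence pushes Build to at least week 5.
Build at week 5 is achievable: Triage in week 1; Prototype in week 4; Package in week 1; Build in week 5; QA in week 3; Draft in week 2; Docs in week 1.

week 5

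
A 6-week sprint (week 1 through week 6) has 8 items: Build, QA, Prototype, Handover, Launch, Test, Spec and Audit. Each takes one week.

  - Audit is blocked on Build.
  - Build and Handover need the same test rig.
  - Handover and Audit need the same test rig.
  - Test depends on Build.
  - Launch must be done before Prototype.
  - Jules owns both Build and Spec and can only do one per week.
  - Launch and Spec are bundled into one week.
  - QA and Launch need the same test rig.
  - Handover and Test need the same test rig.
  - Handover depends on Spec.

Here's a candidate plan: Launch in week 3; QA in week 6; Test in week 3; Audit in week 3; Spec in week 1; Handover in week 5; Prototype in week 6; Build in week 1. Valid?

No. Jules owns both Build and Spec and can only do one per week is not satisfied.

Launch and Spec are bundled into one week — violated.
Launch must be done before Prototype — holds.
Build and Handover need the same test rig — holds.
Jules owns both Build and Spec and can only do one per week — violated.
Handover depends on Spec — holds.
Test depends on Build — holds.
Handover and Test need the same test rig — holds.
Handover and Audit need the same test rig — holds.
Audit is blocked on Build — holds.
QA and Launch need the same test rig — holds.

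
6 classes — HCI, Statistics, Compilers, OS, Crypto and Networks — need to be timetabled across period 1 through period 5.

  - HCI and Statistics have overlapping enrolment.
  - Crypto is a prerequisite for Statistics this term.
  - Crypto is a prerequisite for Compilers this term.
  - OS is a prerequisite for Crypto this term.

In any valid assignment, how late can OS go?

Downstream work caps OS at period 3.
OS at period 3 is achievable: Compilers=period 5, Networks=period 1, OS=period 3, HCI=period 1, Crypto=period 4, Statistics=period 5.

period 3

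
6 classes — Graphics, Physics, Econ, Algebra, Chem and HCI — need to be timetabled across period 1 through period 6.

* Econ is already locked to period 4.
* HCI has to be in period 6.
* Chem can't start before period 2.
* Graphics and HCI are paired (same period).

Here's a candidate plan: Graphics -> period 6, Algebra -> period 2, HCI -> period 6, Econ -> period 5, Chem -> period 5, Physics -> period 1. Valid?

Invalid. Econ is already locked to period 4.

Econ is already locked to period 4 — violated.
Graphics and HCI are paired (same period) — holds.
Chem can't start before period 2 — holds.
HCI has to be in period 6 — holds.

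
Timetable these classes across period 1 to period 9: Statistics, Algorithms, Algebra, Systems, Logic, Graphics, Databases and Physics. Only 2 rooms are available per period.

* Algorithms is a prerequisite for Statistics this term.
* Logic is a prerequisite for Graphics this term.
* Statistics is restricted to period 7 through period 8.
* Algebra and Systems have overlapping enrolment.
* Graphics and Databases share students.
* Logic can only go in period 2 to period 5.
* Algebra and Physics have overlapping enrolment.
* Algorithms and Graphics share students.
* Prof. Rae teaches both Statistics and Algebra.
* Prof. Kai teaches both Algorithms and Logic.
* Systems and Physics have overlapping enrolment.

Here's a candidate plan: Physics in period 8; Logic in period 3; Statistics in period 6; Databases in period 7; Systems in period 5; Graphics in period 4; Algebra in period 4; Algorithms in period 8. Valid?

Systems and Physics have overlapping enrolment — holds.
Algorithms is a prerequisite for Statistics this term — violated.
Only 2 rooms are available per period — holds.
Logic can only go in period 2 to period 5 — holds.
Prof. Rae teaches both Statistics and Algebra — holds.
Algebra and Systems have overlapping enrolment — holds.
Algorithms and Graphics share students — holds.
Prof. Kai teaches both Algorithms and Logic — holds.
Algebra and Physics have overlapping enrolment — holds.
Statistics is restricted to period 7 through period 8 — violated.
Logic is a prerequisite for Graphics this term — holds.
Graphics and Databases share students — holds.

Invalid. Algorithms is a prerequisite for Statistics this term.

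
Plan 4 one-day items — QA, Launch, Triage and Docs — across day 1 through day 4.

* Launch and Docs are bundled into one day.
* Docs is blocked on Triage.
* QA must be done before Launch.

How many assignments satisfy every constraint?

Splitting on QA: it can be day 1 (6), day 2 (5), day 3 (3). Listing each branch's schedules as (Launch, Triage, Docs) by day number:
QA=day 1: (2,1,2) (3,1,3) (3,2,3) (4,1,4) (4,2,4) (4,3,4) — 6.
QA=day 2: (3,1,3) (3,2,3) (4,1,4) (4,2,4) (4,3,4) — 5.
QA=day 3: (4,1,4) (4,2,4) (4,3,4) — 3.
Summing: 6 + 5 + 3 = 14.

14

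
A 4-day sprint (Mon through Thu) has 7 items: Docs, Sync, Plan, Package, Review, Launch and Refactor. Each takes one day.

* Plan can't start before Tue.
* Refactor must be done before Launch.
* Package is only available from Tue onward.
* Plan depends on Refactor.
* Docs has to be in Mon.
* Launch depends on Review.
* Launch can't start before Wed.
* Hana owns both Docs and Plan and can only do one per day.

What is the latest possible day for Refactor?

Wed

Downstream work caps Refactor at Wed.
Refactor at Wed is achievable: Docs in Mon; Launch in Thu; Package in Tue; Plan in Thu; Sync in Mon; Refactor in Wed; Review in Mon.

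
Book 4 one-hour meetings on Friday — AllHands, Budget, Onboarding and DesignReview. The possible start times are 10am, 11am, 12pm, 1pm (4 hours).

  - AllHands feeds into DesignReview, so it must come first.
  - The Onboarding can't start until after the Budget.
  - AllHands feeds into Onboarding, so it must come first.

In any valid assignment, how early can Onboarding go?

11am

Precedence pushes Onboarding to at least 11am.
Onboarding at 11am is achievable: AllHands in 10am, Budget in 10am, Onboarding in 11am, DesignReview in 11am.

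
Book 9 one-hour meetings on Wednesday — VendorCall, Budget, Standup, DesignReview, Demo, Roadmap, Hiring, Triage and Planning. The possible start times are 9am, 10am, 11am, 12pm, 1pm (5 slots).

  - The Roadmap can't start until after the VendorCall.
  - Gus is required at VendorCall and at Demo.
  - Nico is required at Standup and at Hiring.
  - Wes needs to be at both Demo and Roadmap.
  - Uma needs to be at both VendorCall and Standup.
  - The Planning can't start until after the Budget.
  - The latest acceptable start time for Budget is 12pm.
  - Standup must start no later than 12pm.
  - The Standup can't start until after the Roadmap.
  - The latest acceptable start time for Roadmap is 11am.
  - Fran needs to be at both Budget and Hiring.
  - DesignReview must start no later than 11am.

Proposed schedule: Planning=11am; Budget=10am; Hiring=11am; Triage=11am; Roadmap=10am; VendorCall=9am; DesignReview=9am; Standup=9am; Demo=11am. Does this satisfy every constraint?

No. Uma needs to be at both VendorCall and Standup is not satisfied.

Standup must start no later than 12pm — holds.
Uma needs to be at both VendorCall and Standup — violated.
The Roadmap can't start until after the VendorCall — holds.
Wes needs to be at both Demo and Roadmap — holds.
Fran needs to be at both Budget and Hiring — holds.
DesignReview must start no later than 11am — holds.
The latest acceptable start time for Roadmap is 11am — holds.
Gus is required at VendorCall and at Demo — holds.
The Planning can't start until after the Budget — holds.
The Standup can't start until after the Roadmap — violated.
The latest acceptable start time for Budget is 12pm — holds.
Nico is required at Standup and at Hiring — holds.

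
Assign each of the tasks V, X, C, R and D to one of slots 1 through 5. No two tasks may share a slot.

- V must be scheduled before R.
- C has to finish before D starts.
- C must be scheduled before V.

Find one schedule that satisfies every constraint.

C=1; X=5; V=2; R=3; D=4

Checking: C(1) before V(2); V(2) before R(3); C(1) before D(4); max 1 per slot (cap 1).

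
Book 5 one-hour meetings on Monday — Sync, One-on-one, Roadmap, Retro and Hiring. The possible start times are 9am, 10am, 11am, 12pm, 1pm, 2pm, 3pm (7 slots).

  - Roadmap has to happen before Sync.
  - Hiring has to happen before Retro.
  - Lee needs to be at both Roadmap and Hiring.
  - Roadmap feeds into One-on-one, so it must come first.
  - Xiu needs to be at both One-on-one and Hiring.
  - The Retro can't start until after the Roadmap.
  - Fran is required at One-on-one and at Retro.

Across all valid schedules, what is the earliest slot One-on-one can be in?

Precedence pushes One-on-one to at least 10am.
One-on-one at 10am is achievable: Roadmap=9am; Retro=12pm; Sync=10am; One-on-one=10am; Hiring=11am.

10am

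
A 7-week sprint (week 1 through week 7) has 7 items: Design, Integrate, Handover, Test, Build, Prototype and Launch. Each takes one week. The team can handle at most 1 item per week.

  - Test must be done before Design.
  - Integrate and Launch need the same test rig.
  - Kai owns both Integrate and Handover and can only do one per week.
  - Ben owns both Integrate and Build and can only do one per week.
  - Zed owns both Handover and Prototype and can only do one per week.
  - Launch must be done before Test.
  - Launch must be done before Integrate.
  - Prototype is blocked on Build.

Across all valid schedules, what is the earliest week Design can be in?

Precedence pushes Design to at least week 3.
Design at week 3 is achievable: Handover=week 7, Integrate=week 4, Prototype=week 6, Design=week 3, Build=week 5, Launch=week 1, Test=week 2.

week 3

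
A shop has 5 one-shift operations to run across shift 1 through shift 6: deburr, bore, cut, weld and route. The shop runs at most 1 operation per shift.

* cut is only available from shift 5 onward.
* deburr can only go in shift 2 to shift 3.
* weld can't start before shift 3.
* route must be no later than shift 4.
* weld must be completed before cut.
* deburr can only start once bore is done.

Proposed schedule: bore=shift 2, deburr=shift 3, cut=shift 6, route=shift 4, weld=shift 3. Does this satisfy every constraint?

weld must be completed before cut — holds.
deburr can only start once bore is done — holds.
The shop runs at most 1 operation per shift — violated.
weld can't start before shift 3 — holds.
route must be no later than shift 4 — holds.
deburr can only go in shift 2 to shift 3 — holds.
cut is only available from shift 5 onward — holds.

Invalid. The shop runs at most 1 operation per shift.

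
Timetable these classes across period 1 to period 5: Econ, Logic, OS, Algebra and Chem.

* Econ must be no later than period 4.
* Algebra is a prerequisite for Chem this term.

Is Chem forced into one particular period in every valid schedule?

Chem can be period 2 (e.g. Algebra in period 1; Logic in period 1; Econ in period 1; OS in period 1; Chem in period 2) or period 3 (e.g. OS in period 1; Algebra in period 1; Chem in period 3; Econ in period 1; Logic in period 1).

No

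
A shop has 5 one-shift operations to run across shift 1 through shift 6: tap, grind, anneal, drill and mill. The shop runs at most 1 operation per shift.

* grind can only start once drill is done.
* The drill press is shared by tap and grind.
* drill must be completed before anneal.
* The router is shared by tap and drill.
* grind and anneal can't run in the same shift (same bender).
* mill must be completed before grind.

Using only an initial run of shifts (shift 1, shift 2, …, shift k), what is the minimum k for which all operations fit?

5 shifts

The precedence chain requires at least 2 distinct shifts.
With at most 1 per shift and 5 operations, at least 5 shifts are needed.
5 works (last occupied shift: shift 5): for example tap -> shift 5, grind -> shift 3, drill -> shift 1, mill -> shift 2, anneal -> shift 4.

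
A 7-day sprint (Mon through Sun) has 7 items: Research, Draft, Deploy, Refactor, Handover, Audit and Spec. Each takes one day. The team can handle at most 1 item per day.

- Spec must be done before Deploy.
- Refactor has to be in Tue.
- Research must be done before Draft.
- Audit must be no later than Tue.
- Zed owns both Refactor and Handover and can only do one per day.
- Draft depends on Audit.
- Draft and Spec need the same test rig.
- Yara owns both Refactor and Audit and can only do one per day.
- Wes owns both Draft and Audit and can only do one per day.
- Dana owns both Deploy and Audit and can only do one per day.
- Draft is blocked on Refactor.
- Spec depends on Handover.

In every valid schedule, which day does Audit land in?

Mon

Audit's window is Mon–Tue.
Refactor is fixed at Tue, and Audit can't share a day with Refactor.
So Audit must be Mon.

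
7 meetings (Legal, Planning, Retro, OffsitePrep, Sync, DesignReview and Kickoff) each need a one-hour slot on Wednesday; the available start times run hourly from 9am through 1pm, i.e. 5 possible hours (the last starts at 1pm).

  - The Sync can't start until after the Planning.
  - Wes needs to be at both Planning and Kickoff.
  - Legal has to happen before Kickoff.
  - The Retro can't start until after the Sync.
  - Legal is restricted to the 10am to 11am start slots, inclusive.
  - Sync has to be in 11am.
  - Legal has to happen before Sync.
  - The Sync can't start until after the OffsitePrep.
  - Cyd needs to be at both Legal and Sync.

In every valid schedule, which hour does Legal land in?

Legal's window is 10am–11am.
Sync is fixed at 11am, and Legal can't share a hour with Sync.
So Legal must be 10am.

10am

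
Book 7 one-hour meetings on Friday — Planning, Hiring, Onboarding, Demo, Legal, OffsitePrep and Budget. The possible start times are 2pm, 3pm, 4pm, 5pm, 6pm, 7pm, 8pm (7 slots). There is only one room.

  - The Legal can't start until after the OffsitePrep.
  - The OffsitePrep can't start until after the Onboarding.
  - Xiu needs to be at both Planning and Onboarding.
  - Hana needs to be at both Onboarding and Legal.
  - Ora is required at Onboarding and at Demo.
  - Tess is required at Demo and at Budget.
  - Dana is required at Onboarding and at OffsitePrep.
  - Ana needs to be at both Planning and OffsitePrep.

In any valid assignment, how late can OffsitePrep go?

Precedence pushes OffsitePrep to at least 3pm; downstream work caps OffsitePrep at 7pm.
OffsitePrep at 7pm is achievable: Planning in 3pm; OffsitePrep in 7pm; Legal in 8pm; Budget in 6pm; Hiring in 4pm; Onboarding in 2pm; Demo in 5pm.

7pm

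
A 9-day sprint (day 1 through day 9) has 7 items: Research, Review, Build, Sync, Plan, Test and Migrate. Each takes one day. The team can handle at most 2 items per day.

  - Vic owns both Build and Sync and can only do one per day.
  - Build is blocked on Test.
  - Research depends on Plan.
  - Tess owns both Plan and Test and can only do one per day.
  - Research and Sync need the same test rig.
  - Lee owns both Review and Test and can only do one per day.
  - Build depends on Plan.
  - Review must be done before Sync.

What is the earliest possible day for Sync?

Precedence pushes Sync to at least day 2.
Sync at day 2 is achievable: Plan in day 1; Test in day 2; Sync in day 2; Research in day 3; Build in day 3; Migrate in day 4; Review in day 1.

day 2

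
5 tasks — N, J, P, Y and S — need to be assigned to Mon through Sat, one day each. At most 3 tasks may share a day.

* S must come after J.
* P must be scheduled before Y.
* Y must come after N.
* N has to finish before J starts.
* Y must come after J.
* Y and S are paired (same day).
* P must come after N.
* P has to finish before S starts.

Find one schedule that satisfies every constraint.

Y=Wed; P=Tue; J=Tue; N=Mon; S=Wed

Checking: N(Mon) before Y(Wed); N(Mon) before J(Tue); P(Tue) before S(Wed); N(Mon) before P(Tue); P(Tue) before Y(Wed); J(Tue) before S(Wed); J(Tue) before Y(Wed); Y = S = Wed; max 2 per day (cap 3).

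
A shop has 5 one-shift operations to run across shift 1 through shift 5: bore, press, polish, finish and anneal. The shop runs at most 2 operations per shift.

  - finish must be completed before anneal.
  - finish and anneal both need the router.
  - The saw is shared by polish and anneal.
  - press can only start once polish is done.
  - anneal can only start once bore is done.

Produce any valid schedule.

anneal in shift 2; polish in shift 3; finish in shift 1; bore in shift 1; press in shift 4

Checking: polish(shift 3) before press(shift 4); bore(shift 1) before anneal(shift 2); finish(shift 1) before anneal(shift 2); polish(shift 3) != anneal(shift 2); finish(shift 1) != anneal(shift 2); max 2 per shift (cap 2).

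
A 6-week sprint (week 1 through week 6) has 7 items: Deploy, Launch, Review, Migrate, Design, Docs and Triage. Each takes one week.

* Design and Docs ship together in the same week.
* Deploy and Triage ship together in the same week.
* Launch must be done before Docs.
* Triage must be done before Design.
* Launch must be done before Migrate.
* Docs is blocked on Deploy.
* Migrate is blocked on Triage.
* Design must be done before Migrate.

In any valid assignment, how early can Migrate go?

Precedence pushes Migrate to at least week 3.
Migrate at week 3 is achievable: Review in week 1, Docs in week 2, Design in week 2, Deploy in week 1, Launch in week 1, Triage in week 1, Migrate in week 3.

week 3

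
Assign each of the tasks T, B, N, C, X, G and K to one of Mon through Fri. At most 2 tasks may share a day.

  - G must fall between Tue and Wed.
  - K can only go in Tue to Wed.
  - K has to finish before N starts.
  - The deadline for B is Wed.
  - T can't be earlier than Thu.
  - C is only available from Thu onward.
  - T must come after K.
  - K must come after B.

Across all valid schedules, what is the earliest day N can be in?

Wed

Precedence pushes N to at least Wed.
N at Wed is achievable: C in Thu, N in Wed, K in Tue, X in Mon, G in Tue, T in Thu, B in Mon.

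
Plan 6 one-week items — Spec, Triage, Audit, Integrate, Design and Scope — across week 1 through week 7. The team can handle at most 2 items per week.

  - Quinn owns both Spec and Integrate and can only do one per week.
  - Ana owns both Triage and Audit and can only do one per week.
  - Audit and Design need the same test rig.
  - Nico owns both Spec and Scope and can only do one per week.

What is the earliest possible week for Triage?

week 1

Triage at week 1 is achievable: Integrate -> week 2; Audit -> week 2; Scope -> week 3; Triage -> week 1; Spec -> week 1; Design -> week 3.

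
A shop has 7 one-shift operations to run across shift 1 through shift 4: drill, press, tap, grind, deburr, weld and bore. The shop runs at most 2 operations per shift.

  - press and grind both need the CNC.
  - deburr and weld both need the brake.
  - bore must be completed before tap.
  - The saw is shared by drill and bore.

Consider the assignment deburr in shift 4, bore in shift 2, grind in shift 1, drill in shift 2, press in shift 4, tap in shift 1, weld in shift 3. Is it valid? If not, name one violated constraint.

Invalid. bore must be completed before tap.

deburr and weld both need the brake — holds.
The saw is shared by drill and bore — violated.
press and grind both need the CNC — holds.
bore must be completed before tap — violated.
The shop runs at most 2 operations per shift — holds.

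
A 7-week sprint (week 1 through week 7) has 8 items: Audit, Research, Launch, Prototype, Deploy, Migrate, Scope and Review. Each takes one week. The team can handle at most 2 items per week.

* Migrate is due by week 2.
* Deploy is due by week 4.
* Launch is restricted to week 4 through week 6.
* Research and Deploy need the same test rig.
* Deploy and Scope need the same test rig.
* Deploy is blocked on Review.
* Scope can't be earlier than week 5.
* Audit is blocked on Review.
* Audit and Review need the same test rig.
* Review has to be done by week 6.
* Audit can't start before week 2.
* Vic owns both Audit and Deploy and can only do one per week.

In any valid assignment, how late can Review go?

Review's own window allows nothing later than week 6; downstream work caps Review at week 3.
Review at week 3 is achievable: Research -> week 1, Migrate -> week 1, Launch -> week 4, Review -> week 3, Deploy -> week 4, Prototype -> week 2, Audit -> week 5, Scope -> week 5.

week 3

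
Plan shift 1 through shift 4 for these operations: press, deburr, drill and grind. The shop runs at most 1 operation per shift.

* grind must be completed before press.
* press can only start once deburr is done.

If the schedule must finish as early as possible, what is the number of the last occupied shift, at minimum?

The precedence chain requires at least 2 distinct shifts.
With at most 1 per shift and 4 operations, at least 4 shifts are needed.
4 works (last occupied shift: shift 4): for example press=shift 3; drill=shift 4; deburr=shift 1; grind=shift 2.

4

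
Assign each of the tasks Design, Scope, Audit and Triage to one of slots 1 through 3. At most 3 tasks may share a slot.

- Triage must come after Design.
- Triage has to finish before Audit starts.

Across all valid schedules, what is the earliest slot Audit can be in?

Precedence pushes Audit to at least 3.
Audit at 3 is achievable: Audit -> 3; Design -> 1; Triage -> 2; Scope -> 1.

3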